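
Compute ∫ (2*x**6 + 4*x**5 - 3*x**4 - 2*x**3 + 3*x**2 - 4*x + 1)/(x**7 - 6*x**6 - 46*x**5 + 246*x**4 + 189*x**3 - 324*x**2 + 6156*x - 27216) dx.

Factor the denominator: (x - 7)*(x - 6)*(x - 3)*(x + 4)*(x + 6)*(x**2 + 9).
Partial-fraction decomposition: (856*x + 161751)/(587250*(x**2 + 9)) + 11777/(25272*(x + 6)) - 503/(5500*(x + 4)) + 307/(1944*(x - 3)) - 120181/(16200*(x - 6)) + 294757/(33176*(x - 7)).
Integrate each term; A/(x−a) gives A·log|x−a|; the (Bx+D)/(x²+p²) term gives a log and an atan.

294757*log(x - 7)/33176 - 120181*log(x - 6)/16200 + 307*log(x - 3)/1944 - 503*log(x + 4)/5500 + 11777*log(x + 6)/25272 + 214*log(x**2 + 9)/293625 + 53917*atan(x/3)/587250 + C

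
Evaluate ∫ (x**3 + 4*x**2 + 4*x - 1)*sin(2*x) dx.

-x**3*cos(2*x)/2 + 3*x**2*sin(2*x)/4 - 2*x**2*cos(2*x) + 2*x*sin(2*x) - 5*x*cos(2*x)/4 + 5*sin(2*x)/8 + 3*cos(2*x)/2 + C

Use integration by parts with u = x**3 + 4*x**2 + 4*x - 1, dv = sin(2*x) dx, so v = -cos(2*x)/2.
Apply parts 3 times (tabular method): alternate signs, differentiate u down to 0, integrate dv up.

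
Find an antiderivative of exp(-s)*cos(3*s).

3*exp(-s)*sin(3*s)/10 - exp(-s)*cos(3*s)/10 + C

Let I denote the integral. Integrate by parts with u = cos(3*s), dv = exp(-s) ds, so v = -exp(-s): I = -exp(-s)*cos(3*s) − 3·∫ exp(-s)*sin(3*s) ds.
Apply parts again with u = sin(3*s), dv = exp(-s) ds: ∫ exp(-s)*sin(3*s) ds = -exp(-s)*sin(3*s) + 3·I. Substituting back brings back I: I = 3*exp(-s)*sin(3*s) - exp(-s)*cos(3*s) − 9·I.
Solving for I: (1 + 9)·I equals the remaining terms, so I = (1/10)·(3*exp(-s)*sin(3*s) - exp(-s)*cos(3*s)).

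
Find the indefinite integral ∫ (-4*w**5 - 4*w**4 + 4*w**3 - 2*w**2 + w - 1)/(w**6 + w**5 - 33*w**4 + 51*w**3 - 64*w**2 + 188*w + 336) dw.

Factor the denominator: (w - 4)*(w - 3)*(w + 1)*(w + 7)*(w**2 + 4).
Partial-fraction decomposition: -(17141*w + 27724)/(68900*(w**2 + 4)) - 28073/(17490*(w + 7)) - 1/(75*(w + 1)) + 301/(130*(w - 3)) - 4893/(1100*(w - 4)).
Integrate each term; A/(w−a) gives A·log|w−a|; the (Bw+D)/(w²+p²) term gives a log and an atan.

-4893*log(w - 4)/1100 + 301*log(w - 3)/130 - log(w + 1)/75 - 28073*log(w + 7)/17490 - 17141*log(w**2 + 4)/137800 - 6931*atan(w/2)/34450 + C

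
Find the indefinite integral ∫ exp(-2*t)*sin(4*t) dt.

-exp(-2*t)*sin(4*t)/10 - exp(-2*t)*cos(4*t)/5 + C

Let I denote the integral. Integrate by parts with u = sin(4*t), dv = exp(-2*t) dt, so v = -exp(-2*t)/2: I = -exp(-2*t)*sin(4*t)/2 + 2·∫ exp(-2*t)*cos(4*t) dt.
Apply parts again with u = cos(4*t), dv = exp(-2*t) dt: ∫ exp(-2*t)*cos(4*t) dt = -exp(-2*t)*cos(4*t)/2 − 2·I. Substituting back brings back I: I = -exp(-2*t)*sin(4*t)/2 - exp(-2*t)*cos(4*t) − 4·I.
Solving for I: (1 + 4)·I equals the remaining terms, so I = (1/5)·(-exp(-2*t)*sin(4*t)/2 - exp(-2*t)*cos(4*t)).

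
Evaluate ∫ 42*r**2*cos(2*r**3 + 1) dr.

7*sin(2*r**3 + 1) + C

Let u = 2*r**3 + 1, so du = (6*r**2) dr.
Rewriting, the integral becomes 7·∫ cos(u) du = 7·sin(u).
Substituting back, u = 2*r**3 + 1.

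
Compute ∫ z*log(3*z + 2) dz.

z**2*log(3*z + 2)/2 - z**2/4 + z/3 - 2*log(3*z + 2)/9 + C

Use integration by parts with u = log(3*z + 2), dv = z dz.
Then du = 3/(3*z + 2) dz and v = z**2/2.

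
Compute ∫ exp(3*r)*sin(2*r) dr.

Let I denote the integral. Integrate by parts with u = sin(2*r), dv = exp(3*r) dr, so v = exp(3*r)/3: I = exp(3*r)*sin(2*r)/3 − (2/3)·∫ exp(3*r)*cos(2*r) dr.
Apply parts again with u = cos(2*r), dv = exp(3*r) dr: ∫ exp(3*r)*cos(2*r) dr = exp(3*r)*cos(2*r)/3 + (2/3)·I. Substituting back brings back I: I = exp(3*r)*sin(2*r)/3 - 2*exp(3*r)*cos(2*r)/9 − (4/9)·I.
Solving for I: (1 + 4/9)·I equals the remaining terms, so I = (9/13)·(exp(3*r)*sin(2*r)/3 - 2*exp(3*r)*cos(2*r)/9).

3*exp(3*r)*sin(2*r)/13 - 2*exp(3*r)*cos(2*r)/13 + C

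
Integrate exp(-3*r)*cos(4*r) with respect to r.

4*exp(-3*r)*sin(4*r)/25 - 3*exp(-3*r)*cos(4*r)/25 + C

Let I denote the integral. Integrate by parts with u = cos(4*r), dv = exp(-3*r) dr, so v = -exp(-3*r)/3: I = -exp(-3*r)*cos(4*r)/3 − (4/3)·∫ exp(-3*r)*sin(4*r) dr.
Apply parts again with u = sin(4*r), dv = exp(-3*r) dr: ∫ exp(-3*r)*sin(4*r) dr = -exp(-3*r)*sin(4*r)/3 + (4/3)·I. Substituting back brings back I: I = 4*exp(-3*r)*sin(4*r)/9 - exp(-3*r)*cos(4*r)/3 − (16/9)·I.
Solving for I: (1 + 16/9)·I equals the remaining terms, so I = (9/25)·(4*exp(-3*r)*sin(4*r)/9 - exp(-3*r)*cos(4*r)/3).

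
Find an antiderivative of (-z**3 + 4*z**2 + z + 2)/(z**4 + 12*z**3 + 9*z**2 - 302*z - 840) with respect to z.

Factor the denominator: (z - 5)*(z + 4)*(z + 6)*(z + 7).
Partial-fraction decomposition: -89/(6*(z + 7)) + 178/(11*(z + 6)) - 7/(3*(z + 4)) - 1/(66*(z - 5)).
Integrate each term: A/(z−a) contributes A·log|z−a|.

-log(z - 5)/66 - 7*log(z + 4)/3 + 178*log(z + 6)/11 - 89*log(z + 7)/6 + C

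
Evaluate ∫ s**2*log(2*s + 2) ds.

Use integration by parts with u = log(2*s + 2), dv = s**2 ds.
Then du = 2/(2*s + 2) ds and v = s**3/3.

s**3*log(2*s + 2)/3 - s**3/9 + s**2/6 - s/3 + log(s + 1)/3 + C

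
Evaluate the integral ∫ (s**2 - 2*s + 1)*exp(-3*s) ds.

Use integration by parts with u = s**2 - 2*s + 1, dv = exp(-3*s) ds, so v = -exp(-3*s)/3.
Apply parts 2 times (tabular method): alternate signs, differentiate u down to 0, integrate dv up.

(-9*s**2 + 12*s - 5)*exp(-3*s)/27 + C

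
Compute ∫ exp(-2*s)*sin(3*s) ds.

-2*exp(-2*s)*sin(3*s)/13 - 3*exp(-2*s)*cos(3*s)/13 + C

Let I denote the integral. Integrate by parts with u = sin(3*s), dv = exp(-2*s) ds, so v = -exp(-2*s)/2: I = -exp(-2*s)*sin(3*s)/2 + (3/2)·∫ exp(-2*s)*cos(3*s) ds.
Apply parts again with u = cos(3*s), dv = exp(-2*s) ds: ∫ exp(-2*s)*cos(3*s) ds = -exp(-2*s)*cos(3*s)/2 − (3/2)·I. Substituting back brings back I: I = -exp(-2*s)*sin(3*s)/2 - 3*exp(-2*s)*cos(3*s)/4 − (9/4)·I.
Solving for I: (1 + 9/4)·I equals the remaining terms, so I = (4/13)·(-exp(-2*s)*sin(3*s)/2 - 3*exp(-2*s)*cos(3*s)/4).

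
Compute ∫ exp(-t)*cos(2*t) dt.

Let I denote the integral. Integrate by parts with u = cos(2*t), dv = exp(-t) dt, so v = -exp(-t): I = -exp(-t)*cos(2*t) − 2·∫ exp(-t)*sin(2*t) dt.
Apply parts again with u = sin(2*t), dv = exp(-t) dt: ∫ exp(-t)*sin(2*t) dt = -exp(-t)*sin(2*t) + 2·I. Substituting back brings back I: I = 2*exp(-t)*sin(2*t) - exp(-t)*cos(2*t) − 4·I.
Solving for I: (1 + 4)·I equals the remaining terms, so I = (1/5)·(2*exp(-t)*sin(2*t) - exp(-t)*cos(2*t)).

2*exp(-t)*sin(2*t)/5 - exp(-t)*cos(2*t)/5 + C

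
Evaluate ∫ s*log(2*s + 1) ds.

s**2*log(2*s + 1)/2 - s**2/4 + s/4 - log(2*s + 1)/8 + C

Use integration by parts with u = log(2*s + 1), dv = s ds.
Then du = 2/(2*s + 1) ds and v = s**2/2.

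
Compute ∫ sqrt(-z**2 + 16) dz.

Substitute z = 4·sin(θ), so dz = 4·cos(θ) dθ and the radical becomes sqrt(-z**2 + 16) = 4·cos(θ) by the Pythagorean identity.
Integrate the resulting trig expression in θ, then back-substitute θ = asin(z/4), sin(θ) = z/4, cos(θ) = sqrt(-z**2 + 16)/4 (absorbing any constant into C).

z*sqrt(-z**2 + 16)/2 + 8*asin(z/4) + C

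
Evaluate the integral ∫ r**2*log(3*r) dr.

r**3*(log(r) + log(3))/3 - r**3/9 + C

Use integration by parts with u = log(3*r), dv = r**2 dr.
Then du = 1/r dr and v = r**3/3.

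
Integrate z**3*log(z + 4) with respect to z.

Use integration by parts with u = log(z + 4), dv = z**3 dz.
Then du = 1/(z + 4) dz and v = z**4/4.

z**4*log(z + 4)/4 - z**4/16 + z**3/3 - 2*z**2 + 16*z - 64*log(z + 4) + C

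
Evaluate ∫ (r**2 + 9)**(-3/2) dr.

r/(9*sqrt(r**2 + 9)) + C

Substitute r = 3·tan(θ), so dr = 3·sec(θ)^2 dθ and the radical becomes sqrt(r**2 + 9) = 3·sec(θ) by the Pythagorean identity.
Integrate the resulting trig expression in θ, then back-substitute tan(θ) = r/3, sec(θ) = sqrt(r**2 + 9)/3 (absorbing any constant into C).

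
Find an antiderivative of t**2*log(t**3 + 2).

t**3*log(t**3 + 2)/3 - t**3/3 + 2*log(t**3 + 2)/3 + C

Let u = t**3 + 2, so du = (3*t**2) dt.
The integral becomes (1/3)·∫ log(u) du; integrate by parts with u′=log(u), dv′=du.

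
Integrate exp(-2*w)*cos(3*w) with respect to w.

3*exp(-2*w)*sin(3*w)/13 - 2*exp(-2*w)*cos(3*w)/13 + C

Let I denote the integral. Integrate by parts with u = cos(3*w), dv = exp(-2*w) dw, so v = -exp(-2*w)/2: I = -exp(-2*w)*cos(3*w)/2 − (3/2)·∫ exp(-2*w)*sin(3*w) dw.
Apply parts again with u = sin(3*w), dv = exp(-2*w) dw: ∫ exp(-2*w)*sin(3*w) dw = -exp(-2*w)*sin(3*w)/2 + (3/2)·I. Substituting back brings back I: I = 3*exp(-2*w)*sin(3*w)/4 - exp(-2*w)*cos(3*w)/2 − (9/4)·I.
Solving for I: (1 + 9/4)·I equals the remaining terms, so I = (4/13)·(3*exp(-2*w)*sin(3*w)/4 - exp(-2*w)*cos(3*w)/2).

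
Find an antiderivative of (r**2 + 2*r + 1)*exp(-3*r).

(-9*r**2 - 24*r - 17)*exp(-3*r)/27 + C

Use integration by parts with u = r**2 + 2*r + 1, dv = exp(-3*r) dr, so v = -exp(-3*r)/3.
Apply parts 2 times (tabular method): alternate signs, differentiate u down to 0, integrate dv up.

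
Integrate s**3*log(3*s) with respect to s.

s**4*(log(s) + log(3))/4 - s**4/16 + C

Use integration by parts with u = log(3*s), dv = s**3 ds.
Then du = 1/s ds and v = s**4/4.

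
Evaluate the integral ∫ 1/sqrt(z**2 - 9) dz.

Substitute z = 3·sec(θ), so dz = 3·sec(θ)*tan(θ) dθ and the radical becomes sqrt(z**2 - 9) = 3·tan(θ) by the Pythagorean identity.
Integrate the resulting trig expression in θ, then back-substitute sec(θ) = z/3, tan(θ) = sqrt(z**2 - 9)/3 (absorbing any constant into C).

log(z + sqrt(z**2 - 9)) + C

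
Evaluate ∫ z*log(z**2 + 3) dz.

Let u = z**2 + 3, so du = (2*z) dz.
The integral becomes (1/2)·∫ log(u) du; integrate by parts with u′=log(u), dv′=du.

z**2*log(z**2 + 3)/2 - z**2/2 + 3*log(z**2 + 3)/2 + C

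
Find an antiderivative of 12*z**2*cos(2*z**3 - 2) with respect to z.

Let u = 2*z**3 - 2, so du = (6*z**2) dz.
Rewriting, the integral becomes 2·∫ cos(u) du = 2·sin(u).
Substituting back, u = 2*z**3 - 2.

2*sin(2*z**3 - 2) + C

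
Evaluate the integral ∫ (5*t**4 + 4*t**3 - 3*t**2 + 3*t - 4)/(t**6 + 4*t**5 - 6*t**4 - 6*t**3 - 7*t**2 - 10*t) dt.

Factor the denominator: t*(t - 2)*(t + 1)*(t + 5)*(t**2 + 1).
Partial-fraction decomposition: (24*t + 23)/(130*(t**2 + 1)) - 2531/(3640*(t + 5)) - 3/(8*(t + 1)) + 17/(35*(t - 2)) + 2/(5*t).
Integrate each term; A/(t−a) gives A·log|t−a|; the (Bt+D)/(t²+p²) term gives a log and an atan.

2*log(t)/5 + 17*log(t - 2)/35 - 3*log(t + 1)/8 - 2531*log(t + 5)/3640 + 6*log(t**2 + 1)/65 + 23*atan(t)/130 + C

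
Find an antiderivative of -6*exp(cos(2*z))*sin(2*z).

Let u = cos(2*z), so du = (-2*sin(2*z)) dz.
Rewriting, the integral becomes 3·∫ e^u du = 3·e^u.
Substituting back, u = cos(2*z).

3*exp(cos(2*z)) + C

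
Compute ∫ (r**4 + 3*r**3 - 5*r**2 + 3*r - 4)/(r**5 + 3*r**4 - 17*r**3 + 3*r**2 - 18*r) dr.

2*log(r)/9 + 61*log(r - 3)/135 + 223*log(r + 6)/999 + 19*log(r**2 + 1)/370 - 3*atan(r)/185 + C

Factor the denominator: r*(r - 3)*(r + 6)*(r**2 + 1).
Partial-fraction decomposition: (19*r - 3)/(185*(r**2 + 1)) + 223/(999*(r + 6)) + 61/(135*(r - 3)) + 2/(9*r).
Integrate each term; A/(r−a) gives A·log|r−a|; the (Br+D)/(r²+p²) term gives a log and an atan.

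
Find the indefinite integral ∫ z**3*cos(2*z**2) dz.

z**2*sin(2*z**2)/4 + cos(2*z**2)/8 + C

Let u = z², du = 2z dz; rewrite as (1/2)∫ u^1·cos(2u) du.
Now integrate by parts 1 time.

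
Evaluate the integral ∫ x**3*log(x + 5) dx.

Use integration by parts with u = log(x + 5), dv = x**3 dx.
Then du = 1/(x + 5) dx and v = x**4/4.

x**4*log(x + 5)/4 - x**4/16 + 5*x**3/12 - 25*x**2/8 + 125*x/4 - 625*log(x + 5)/4 + C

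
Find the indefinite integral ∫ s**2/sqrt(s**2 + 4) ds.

s*sqrt(s**2 + 4)/2 - 2*log(s + sqrt(s**2 + 4)) + C

Substitute s = 2·tan(θ), so ds = 2·sec(θ)^2 dθ and the radical becomes sqrt(s**2 + 4) = 2·sec(θ) by the Pythagorean identity.
Integrate the resulting trig expression in θ, then back-substitute tan(θ) = s/2, sec(θ) = sqrt(s**2 + 4)/2 (absorbing any constant into C).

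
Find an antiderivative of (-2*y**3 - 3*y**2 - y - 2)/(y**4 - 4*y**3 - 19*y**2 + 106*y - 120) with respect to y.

Factor the denominator: (y - 4)*(y - 3)*(y - 2)*(y + 5).
Partial-fraction decomposition: -89/(252*(y + 5)) - 16/(7*(y - 2)) + 43/(4*(y - 3)) - 91/(9*(y - 4)).
Integrate each term: A/(y−a) contributes A·log|y−a|.

-91*log(y - 4)/9 + 43*log(y - 3)/4 - 16*log(y - 2)/7 - 89*log(y + 5)/252 + C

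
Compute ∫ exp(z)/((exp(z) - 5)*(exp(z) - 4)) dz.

Let u = e^z, du = e^z dz.
The integral becomes ∫ du/((u-5)(u-4)); decompose into partial fractions.

log(exp(z) - 5) - log(exp(z) - 4) + C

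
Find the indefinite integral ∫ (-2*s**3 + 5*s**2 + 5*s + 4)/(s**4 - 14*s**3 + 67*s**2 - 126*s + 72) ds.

Factor the denominator: (s - 6)*(s - 4)*(s - 3)*(s - 1).
Partial-fraction decomposition: -2/(5*(s - 1)) + 5/(3*(s - 3)) + 4/(s - 4) - 109/(15*(s - 6)).
Integrate each term: A/(s−a) contributes A·log|s−a|.

-109*log(s - 6)/15 + 4*log(s - 4) + 5*log(s - 3)/3 - 2*log(s - 1)/5 + C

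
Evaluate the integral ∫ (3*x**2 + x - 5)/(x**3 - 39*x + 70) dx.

25*log(x - 5)/12 - log(x - 2)/3 + 5*log(x + 7)/4 + C

Factor the denominator: (x - 5)*(x - 2)*(x + 7).
Partial-fraction decomposition: 5/(4*(x + 7)) - 1/(3*(x - 2)) + 25/(12*(x - 5)).
Integrate each term: A/(x−a) contributes A·log|x−a|.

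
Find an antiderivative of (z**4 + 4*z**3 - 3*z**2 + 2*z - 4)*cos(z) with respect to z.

Use integration by parts with u = z**4 + 4*z**3 - 3*z**2 + 2*z - 4, dv = cos(z) dz, so v = sin(z).
Apply parts 4 times (tabular method): alternate signs, differentiate u down to 0, integrate dv up.

z**4*sin(z) + 4*z**3*sin(z) + 4*z**3*cos(z) - 15*z**2*sin(z) + 12*z**2*cos(z) - 22*z*sin(z) - 30*z*cos(z) + 26*sin(z) - 22*cos(z) + C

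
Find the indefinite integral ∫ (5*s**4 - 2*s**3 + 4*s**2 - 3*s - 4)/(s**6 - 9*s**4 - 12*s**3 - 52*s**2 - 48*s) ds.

Factor the denominator: s*(s - 4)*(s + 1)*(s + 3)*(s**2 + 4).
Partial-fraction decomposition: (53*s + 192)/(260*(s**2 + 4)) - 250/(273*(s + 3)) + 1/(5*(s + 1)) + 3/(7*(s - 4)) + 1/(12*s).
Integrate each term; A/(s−a) gives A·log|s−a|; the (Bs+D)/(s²+p²) term gives a log and an atan.

log(s)/12 + 3*log(s - 4)/7 + log(s + 1)/5 - 250*log(s + 3)/273 + 53*log(s**2 + 4)/520 + 24*atan(s/2)/65 + C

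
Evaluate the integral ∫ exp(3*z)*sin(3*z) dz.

exp(3*z)*sin(3*z)/6 - exp(3*z)*cos(3*z)/6 + C

Let I denote the integral. Integrate by parts with u = sin(3*z), dv = exp(3*z) dz, so v = exp(3*z)/3: I = exp(3*z)*sin(3*z)/3 − ∫ exp(3*z)*cos(3*z) dz.
Apply parts again with u = cos(3*z), dv = exp(3*z) dz: ∫ exp(3*z)*cos(3*z) dz = exp(3*z)*cos(3*z)/3 + I. Substituting back brings back I: I = exp(3*z)*sin(3*z)/3 - exp(3*z)*cos(3*z)/3 − I.
Solving for I: (1 + 1)·I equals the remaining terms, so I = (1/2)·(exp(3*z)*sin(3*z)/3 - exp(3*z)*cos(3*z)/3).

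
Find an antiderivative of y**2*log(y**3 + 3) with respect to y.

Let u = y**3 + 3, so du = (3*y**2) dy.
The integral becomes (1/3)·∫ log(u) du; integrate by parts with u′=log(u), dv′=du.

y**3*log(y**3 + 3)/3 - y**3/3 + log(y**3 + 3) + C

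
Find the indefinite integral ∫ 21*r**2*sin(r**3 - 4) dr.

-7*cos(r**3 - 4) + C

Let u = r**3 - 4, so du = (3*r**2) dr.
Rewriting, the integral becomes 7·∫ sin(u) du = 7·-cos(u).
Substituting back, u = r**3 - 4.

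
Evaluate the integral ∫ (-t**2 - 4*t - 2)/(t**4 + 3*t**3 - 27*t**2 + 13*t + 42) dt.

Factor the denominator: (t - 3)*(t - 2)*(t + 1)*(t + 7).
Partial-fraction decomposition: 23/(540*(t + 7)) + 1/(72*(t + 1)) + 14/(27*(t - 2)) - 23/(40*(t - 3)).
Integrate each term: A/(t−a) contributes A·log|t−a|.

-23*log(t - 3)/40 + 14*log(t - 2)/27 + log(t + 1)/72 + 23*log(t + 7)/540 + C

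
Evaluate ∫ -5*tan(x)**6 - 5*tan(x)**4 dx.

Let u = tan(x), so du = (tan(x)**2 + 1) dx.
Rewriting, the integral becomes -5·∫ u^4 du = -5·u^5/5.
Substituting back, u = tan(x).

-tan(x)**5 + C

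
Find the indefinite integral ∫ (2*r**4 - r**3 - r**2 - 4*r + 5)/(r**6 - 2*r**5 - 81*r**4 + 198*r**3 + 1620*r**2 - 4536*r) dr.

Factor the denominator: r*(r - 6)**2*(r - 3)*(r + 6)*(r + 7).
Partial-fraction decomposition: -5129/(11830*(r + 7)) + 2801/(7776*(r + 6)) + 119/(2430*(r - 3)) + 11161/(438048*(r - 6)) + 2321/(2808*(r - 6)**2) - 5/(4536*r).
Integrate each term; A/(r−a) gives A·log|r−a|; A/(r−a)² gives −A/(r−a).

-5*log(r)/4536 + 11161*log(r - 6)/438048 + 119*log(r - 3)/2430 + 2801*log(r + 6)/7776 - 5129*log(r + 7)/11830 - 2321/(2808*r - 16848) + C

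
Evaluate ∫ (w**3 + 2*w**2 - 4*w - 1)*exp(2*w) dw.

Use integration by parts with u = w**3 + 2*w**2 - 4*w - 1, dv = exp(2*w) dw, so v = exp(2*w)/2.
Apply parts 3 times (tabular method): alternate signs, differentiate u down to 0, integrate dv up.

(4*w**3 + 2*w**2 - 18*w + 5)*exp(2*w)/8 + C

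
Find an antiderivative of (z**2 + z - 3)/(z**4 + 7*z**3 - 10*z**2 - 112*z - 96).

Factor the denominator: (z - 4)*(z + 1)*(z + 4)*(z + 6).
Partial-fraction decomposition: -27/(100*(z + 6)) + 3/(16*(z + 4)) + 1/(25*(z + 1)) + 17/(400*(z - 4)).
Integrate each term: A/(z−a) contributes A·log|z−a|.

17*log(z - 4)/400 + log(z + 1)/25 + 3*log(z + 4)/16 - 27*log(z + 6)/100 + C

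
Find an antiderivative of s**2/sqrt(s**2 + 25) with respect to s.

Substitute s = 5·tan(θ), so ds = 5·sec(θ)^2 dθ and the radical becomes sqrt(s**2 + 25) = 5·sec(θ) by the Pythagorean identity.
Integrate the resulting trig expression in θ, then back-substitute tan(θ) = s/5, sec(θ) = sqrt(s**2 + 25)/5 (absorbing any constant into C).

s*sqrt(s**2 + 25)/2 - 25*log(s + sqrt(s**2 + 25))/2 + C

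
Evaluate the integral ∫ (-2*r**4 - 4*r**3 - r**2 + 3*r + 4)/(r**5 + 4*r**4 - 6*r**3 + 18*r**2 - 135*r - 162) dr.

Factor the denominator: (r - 3)*(r + 1)*(r + 6)*(r**2 + 9).
Partial-fraction decomposition: -(947*r + 63)/(1350*(r**2 + 9)) - 1778/(2025*(r + 6)) - 1/(100*(r + 1)) - 133/(324*(r - 3)).
Integrate each term; A/(r−a) gives A·log|r−a|; the (Br+D)/(r²+p²) term gives a log and an atan.

-133*log(r - 3)/324 - log(r + 1)/100 - 1778*log(r + 6)/2025 - 947*log(r**2 + 9)/2700 - 7*atan(r/3)/450 + C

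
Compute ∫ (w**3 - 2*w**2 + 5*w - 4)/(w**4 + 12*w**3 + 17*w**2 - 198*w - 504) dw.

24*log(w - 4)/385 + 16*log(w + 3)/21 - 161*log(w + 6)/15 + 120*log(w + 7)/11 + C

Factor the denominator: (w - 4)*(w + 3)*(w + 6)*(w + 7).
Partial-fraction decomposition: 120/(11*(w + 7)) - 161/(15*(w + 6)) + 16/(21*(w + 3)) + 24/(385*(w - 4)).
Integrate each term: A/(w−a) contributes A·log|w−a|.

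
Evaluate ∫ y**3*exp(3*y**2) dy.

Let u = y², du = 2y dy; rewrite as (1/2)∫ u^1·exp(3u) du.
Now integrate by parts 1 time.

(3*y**2 - 1)*exp(3*y**2)/18 + C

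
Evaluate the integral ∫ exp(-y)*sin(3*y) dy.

-exp(-y)*sin(3*y)/10 - 3*exp(-y)*cos(3*y)/10 + C

Let I denote the integral. Integrate by parts with u = sin(3*y), dv = exp(-y) dy, so v = -exp(-y): I = -exp(-y)*sin(3*y) + 3·∫ exp(-y)*cos(3*y) dy.
Apply parts again with u = cos(3*y), dv = exp(-y) dy: ∫ exp(-y)*cos(3*y) dy = -exp(-y)*cos(3*y) − 3·I. Substituting back brings back I: I = -exp(-y)*sin(3*y) - 3*exp(-y)*cos(3*y) − 9·I.
Solving for I: (1 + 9)·I equals the remaining terms, so I = (1/10)·(-exp(-y)*sin(3*y) - 3*exp(-y)*cos(3*y)).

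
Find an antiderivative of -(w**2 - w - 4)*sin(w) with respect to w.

Use integration by parts with u = w**2 - w - 4, dv = -sin(w) dw, so v = cos(w).
Apply parts 2 times (tabular method): alternate signs, differentiate u down to 0, integrate dv up.

w**2*cos(w) - 2*w*sin(w) - w*cos(w) + sin(w) - 6*cos(w) + C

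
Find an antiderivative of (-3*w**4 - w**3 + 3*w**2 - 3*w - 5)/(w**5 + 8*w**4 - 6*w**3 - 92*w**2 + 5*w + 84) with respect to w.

Factor the denominator: (w - 3)*(w - 1)*(w + 1)*(w + 4)*(w + 7).
Partial-fraction decomposition: -6697/(1440*(w + 7)) + 649/(315*(w + 4)) - 1/(144*(w + 1)) + 9/(160*(w - 1)) - 257/(560*(w - 3)).
Integrate each term: A/(w−a) contributes A·log|w−a|.

-257*log(w - 3)/560 + 9*log(w - 1)/160 - log(w + 1)/144 + 649*log(w + 4)/315 - 6697*log(w + 7)/1440 + C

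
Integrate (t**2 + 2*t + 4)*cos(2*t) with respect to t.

Use integration by parts with u = t**2 + 2*t + 4, dv = cos(2*t) dt, so v = sin(2*t)/2.
Apply parts 2 times (tabular method): alternate signs, differentiate u down to 0, integrate dv up.

t**2*sin(2*t)/2 + t*sin(2*t) + t*cos(2*t)/2 + 7*sin(2*t)/4 + cos(2*t)/2 + C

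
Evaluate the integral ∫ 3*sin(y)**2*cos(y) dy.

Let u = sin(y), so du = (cos(y)) dy.
Rewriting, the integral becomes 3·∫ u^2 du = 3·u^3/3.
Substituting back, u = sin(y).

sin(y)**3 + C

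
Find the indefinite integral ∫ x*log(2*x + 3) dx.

Use integration by parts with u = log(2*x + 3), dv = x dx.
Then du = 2/(2*x + 3) dx and v = x**2/2.

x**2*log(2*x + 3)/2 - x**2/4 + 3*x/4 - 9*log(2*x + 3)/8 + C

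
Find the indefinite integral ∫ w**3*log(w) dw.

w**4*log(w)/4 - w**4/16 + C

Use integration by parts with u = log(w), dv = w**3 dw.
Then du = 1/w dw and v = w**4/4.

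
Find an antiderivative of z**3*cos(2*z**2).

Let u = z², du = 2z dz; rewrite as (1/2)∫ u^1·cos(2u) du.
Now integrate by parts 1 time.

z**2*sin(2*z**2)/4 + cos(2*z**2)/8 + C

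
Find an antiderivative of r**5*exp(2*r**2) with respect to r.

Let u = r², du = 2r dr; rewrite as (1/2)∫ u^2·exp(2u) du.
Now integrate by parts 2 times.

(2*r**4 - 2*r**2 + 1)*exp(2*r**2)/8 + C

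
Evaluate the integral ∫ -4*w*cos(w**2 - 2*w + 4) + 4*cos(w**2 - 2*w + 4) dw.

-2*sin(w**2 - 2*w + 4) + C

Let u = w**2 - 2*w + 4, so du = (2*w - 2) dw.
Rewriting, the integral becomes -2·∫ cos(u) du = -2·sin(u).
Substituting back, u = w**2 - 2*w + 4.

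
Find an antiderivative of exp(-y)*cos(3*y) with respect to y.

3*exp(-y)*sin(3*y)/10 - exp(-y)*cos(3*y)/10 + C

Let I denote the integral. Integrate by parts with u = cos(3*y), dv = exp(-y) dy, so v = -exp(-y): I = -exp(-y)*cos(3*y) − 3·∫ exp(-y)*sin(3*y) dy.
Apply parts again with u = sin(3*y), dv = exp(-y) dy: ∫ exp(-y)*sin(3*y) dy = -exp(-y)*sin(3*y) + 3·I. Substituting back brings back I: I = 3*exp(-y)*sin(3*y) - exp(-y)*cos(3*y) − 9·I.
Solving for I: (1 + 9)·I equals the remaining terms, so I = (1/10)·(3*exp(-y)*sin(3*y) - exp(-y)*cos(3*y)).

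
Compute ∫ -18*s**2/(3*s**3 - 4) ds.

-2*log(3*s**3 - 4) + C

Let u = 3*s**3 - 4, so du = (9*s**2) ds.
Rewriting, the integral becomes -2·∫ 1/u du = -2·log(u).
Substituting back, u = 3*s**3 - 4.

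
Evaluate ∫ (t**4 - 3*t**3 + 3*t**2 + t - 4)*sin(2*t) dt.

-t**4*cos(2*t)/2 + t**3*sin(2*t) + 3*t**3*cos(2*t)/2 - 9*t**2*sin(2*t)/4 - 11*t*cos(2*t)/4 + 11*sin(2*t)/8 + 2*cos(2*t) + C

Use integration by parts with u = t**4 - 3*t**3 + 3*t**2 + t - 4, dv = sin(2*t) dt, so v = -cos(2*t)/2.
Apply parts 4 times (tabular method): alternate signs, differentiate u down to 0, integrate dv up.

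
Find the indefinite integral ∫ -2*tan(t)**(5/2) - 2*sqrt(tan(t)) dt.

Let u = tan(t), so du = (tan(t)**2 + 1) dt.
Rewriting, the integral becomes -2·∫ √u du = -2·(2/3)u^(3/2).
Substituting back, u = tan(t).

-4*tan(t)**(3/2)/3 + C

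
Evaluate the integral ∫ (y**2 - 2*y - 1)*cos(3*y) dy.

y**2*sin(3*y)/3 - 2*y*sin(3*y)/3 + 2*y*cos(3*y)/9 - 11*sin(3*y)/27 - 2*cos(3*y)/9 + C

Use integration by parts with u = y**2 - 2*y - 1, dv = cos(3*y) dy, so v = sin(3*y)/3.
Apply parts 2 times (tabular method): alternate signs, differentiate u down to 0, integrate dv up.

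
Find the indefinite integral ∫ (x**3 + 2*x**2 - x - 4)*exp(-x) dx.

Use integration by parts with u = x**3 + 2*x**2 - x - 4, dv = exp(-x) dx, so v = -exp(-x).
Apply parts 3 times (tabular method): alternate signs, differentiate u down to 0, integrate dv up.

(-x**3 - 5*x**2 - 9*x - 5)*exp(-x) + C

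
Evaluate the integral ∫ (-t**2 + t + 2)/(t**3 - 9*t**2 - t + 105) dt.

-2*log(t - 7) + 9*log(t - 5)/8 - log(t + 3)/8 + C

Factor the denominator: (t - 7)*(t - 5)*(t + 3).
Partial-fraction decomposition: -1/(8*(t + 3)) + 9/(8*(t - 5)) - 2/(t - 7).
Integrate each term: A/(t−a) contributes A·log|t−a|.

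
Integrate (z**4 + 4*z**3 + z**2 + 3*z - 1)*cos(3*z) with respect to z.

Use integration by parts with u = z**4 + 4*z**3 + z**2 + 3*z - 1, dv = cos(3*z) dz, so v = sin(3*z)/3.
Apply parts 4 times (tabular method): alternate signs, differentiate u down to 0, integrate dv up.

z**4*sin(3*z)/3 + 4*z**3*sin(3*z)/3 + 4*z**3*cos(3*z)/9 - z**2*sin(3*z)/9 + 4*z**2*cos(3*z)/3 + z*sin(3*z)/9 - 2*z*cos(3*z)/27 - 25*sin(3*z)/81 + cos(3*z)/27 + C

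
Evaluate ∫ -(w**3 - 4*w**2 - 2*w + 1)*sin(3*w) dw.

Use integration by parts with u = w**3 - 4*w**2 - 2*w + 1, dv = -sin(3*w) dw, so v = cos(3*w)/3.
Apply parts 3 times (tabular method): alternate signs, differentiate u down to 0, integrate dv up.

w**3*cos(3*w)/3 - w**2*sin(3*w)/3 - 4*w**2*cos(3*w)/3 + 8*w*sin(3*w)/9 - 8*w*cos(3*w)/9 + 8*sin(3*w)/27 + 17*cos(3*w)/27 + C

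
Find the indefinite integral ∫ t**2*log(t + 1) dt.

Use integration by parts with u = log(t + 1), dv = t**2 dt.
Then du = 1/(t + 1) dt and v = t**3/3.

t**3*log(t + 1)/3 - t**3/9 + t**2/6 - t/3 + log(t + 1)/3 + C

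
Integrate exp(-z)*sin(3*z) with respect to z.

Let I denote the integral. Integrate by parts with u = sin(3*z), dv = exp(-z) dz, so v = -exp(-z): I = -exp(-z)*sin(3*z) + 3·∫ exp(-z)*cos(3*z) dz.
Apply parts again with u = cos(3*z), dv = exp(-z) dz: ∫ exp(-z)*cos(3*z) dz = -exp(-z)*cos(3*z) − 3·I. Substituting back brings back I: I = -exp(-z)*sin(3*z) - 3*exp(-z)*cos(3*z) − 9·I.
Solving for I: (1 + 9)·I equals the remaining terms, so I = (1/10)·(-exp(-z)*sin(3*z) - 3*exp(-z)*cos(3*z)).

-exp(-z)*sin(3*z)/10 - 3*exp(-z)*cos(3*z)/10 + C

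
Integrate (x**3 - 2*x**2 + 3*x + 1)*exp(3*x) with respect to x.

(3*x**3 - 9*x**2 + 15*x - 2)*exp(3*x)/9 + C

Use integration by parts with u = x**3 - 2*x**2 + 3*x + 1, dv = exp(3*x) dx, so v = exp(3*x)/3.
Apply parts 3 times (tabular method): alternate signs, differentiate u down to 0, integrate dv up.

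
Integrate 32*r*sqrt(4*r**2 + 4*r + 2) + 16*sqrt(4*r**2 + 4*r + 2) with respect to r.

Let u = 4*r**2 + 4*r + 2, so du = (8*r + 4) dr.
Rewriting, the integral becomes 4·∫ √u du = 4·(2/3)u^(3/2).
Substituting back, u = 4*r**2 + 4*r + 2.

8*(4*r**2 + 4*r + 2)**(3/2)/3 + C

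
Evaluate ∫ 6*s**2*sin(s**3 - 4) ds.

Let u = s**3 - 4, so du = (3*s**2) ds.
Rewriting, the integral becomes 2·∫ sin(u) du = 2·-cos(u).
Substituting back, u = s**3 - 4.

-2*cos(s**3 - 4) + C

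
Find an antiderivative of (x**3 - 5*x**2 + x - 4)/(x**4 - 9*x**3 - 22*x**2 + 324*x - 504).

Factor the denominator: (x - 7)*(x - 6)*(x - 2)*(x + 6).
Partial-fraction decomposition: 203/(624*(x + 6)) - 7/(80*(x - 2)) - 19/(24*(x - 6)) + 101/(65*(x - 7)).
Integrate each term: A/(x−a) contributes A·log|x−a|.

101*log(x - 7)/65 - 19*log(x - 6)/24 - 7*log(x - 2)/80 + 203*log(x + 6)/624 + C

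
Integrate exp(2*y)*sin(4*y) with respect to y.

exp(2*y)*sin(4*y)/10 - exp(2*y)*cos(4*y)/5 + C

Let I denote the integral. Integrate by parts with u = sin(4*y), dv = exp(2*y) dy, so v = exp(2*y)/2: I = exp(2*y)*sin(4*y)/2 − 2·∫ exp(2*y)*cos(4*y) dy.
Apply parts again with u = cos(4*y), dv = exp(2*y) dy: ∫ exp(2*y)*cos(4*y) dy = exp(2*y)*cos(4*y)/2 + 2·I. Substituting back brings back I: I = exp(2*y)*sin(4*y)/2 - exp(2*y)*cos(4*y) − 4·I.
Solving for I: (1 + 4)·I equals the remaining terms, so I = (1/5)·(exp(2*y)*sin(4*y)/2 - exp(2*y)*cos(4*y)).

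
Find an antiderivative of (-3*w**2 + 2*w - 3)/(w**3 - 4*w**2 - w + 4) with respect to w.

Factor the denominator: (w - 4)*(w - 1)*(w + 1).
Partial-fraction decomposition: -4/(5*(w + 1)) + 2/(3*(w - 1)) - 43/(15*(w - 4)).
Integrate each term: A/(w−a) contributes A·log|w−a|.

-43*log(w - 4)/15 + 2*log(w - 1)/3 - 4*log(w + 1)/5 + C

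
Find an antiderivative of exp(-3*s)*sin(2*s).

Let I denote the integral. Integrate by parts with u = sin(2*s), dv = exp(-3*s) ds, so v = -exp(-3*s)/3: I = -exp(-3*s)*sin(2*s)/3 + (2/3)·∫ exp(-3*s)*cos(2*s) ds.
Apply parts again with u = cos(2*s), dv = exp(-3*s) ds: ∫ exp(-3*s)*cos(2*s) ds = -exp(-3*s)*cos(2*s)/3 − (2/3)·I. Substituting back brings back I: I = -exp(-3*s)*sin(2*s)/3 - 2*exp(-3*s)*cos(2*s)/9 − (4/9)·I.
Solving for I: (1 + 4/9)·I equals the remaining terms, so I = (9/13)·(-exp(-3*s)*sin(2*s)/3 - 2*exp(-3*s)*cos(2*s)/9).

-3*exp(-3*s)*sin(2*s)/13 - 2*exp(-3*s)*cos(2*s)/13 + C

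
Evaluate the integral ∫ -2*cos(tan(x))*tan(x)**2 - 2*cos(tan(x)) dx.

-2*sin(tan(x)) + C

Let u = tan(x), so du = (tan(x)**2 + 1) dx.
Rewriting, the integral becomes -2·∫ cos(u) du = -2·sin(u).
Substituting back, u = tan(x).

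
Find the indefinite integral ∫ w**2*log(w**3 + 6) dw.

w**3*log(w**3 + 6)/3 - w**3/3 + 2*log(w**3 + 6) + C

Let u = w**3 + 6, so du = (3*w**2) dw.
The integral becomes (1/3)·∫ log(u) du; integrate by parts with u′=log(u), dv′=du.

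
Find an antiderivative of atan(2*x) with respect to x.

Use integration by parts with u = arctan(2*x), dv = dx.
Then du = 2/(4*x**2 + 1) dx.

x*atan(2*x) - log(4*x**2 + 1)/4 + C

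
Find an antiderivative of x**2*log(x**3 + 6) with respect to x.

Let u = x**3 + 6, so du = (3*x**2) dx.
The integral becomes (1/3)·∫ log(u) du; integrate by parts with u′=log(u), dv′=du.

x**3*log(x**3 + 6)/3 - x**3/3 + 2*log(x**3 + 6) + C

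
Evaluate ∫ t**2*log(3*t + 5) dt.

t**3*log(3*t + 5)/3 - t**3/9 + 5*t**2/18 - 25*t/27 + 125*log(3*t + 5)/81 + C

Use integration by parts with u = log(3*t + 5), dv = t**2 dt.
Then du = 3/(3*t + 5) dt and v = t**3/3.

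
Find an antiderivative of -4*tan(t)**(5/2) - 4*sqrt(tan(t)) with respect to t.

Let u = tan(t), so du = (tan(t)**2 + 1) dt.
Rewriting, the integral becomes -4·∫ √u du = -4·(2/3)u^(3/2).
Substituting back, u = tan(t).

-8*tan(t)**(3/2)/3 + C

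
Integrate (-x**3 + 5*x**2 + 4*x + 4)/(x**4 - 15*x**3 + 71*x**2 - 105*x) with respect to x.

Factor the denominator: x*(x - 7)*(x - 5)*(x - 3).
Partial-fraction decomposition: 17/(12*(x - 3)) - 6/(5*(x - 5)) - 33/(28*(x - 7)) - 4/(105*x).
Integrate each term: A/(x−a) contributes A·log|x−a|.

-4*log(x)/105 - 33*log(x - 7)/28 - 6*log(x - 5)/5 + 17*log(x - 3)/12 + C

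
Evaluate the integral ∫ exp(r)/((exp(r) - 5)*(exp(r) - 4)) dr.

log(exp(r) - 5) - log(exp(r) - 4) + C

Let u = e^r, du = e^r dr.
The integral becomes ∫ du/((u-5)(u-4)); decompose into partial fractions.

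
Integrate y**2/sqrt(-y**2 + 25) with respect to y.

Substitute y = 5·sin(θ), so dy = 5·cos(θ) dθ and the radical becomes sqrt(-y**2 + 25) = 5·cos(θ) by the Pythagorean identity.
Integrate the resulting trig expression in θ, then back-substitute θ = asin(y/5), sin(θ) = y/5, cos(θ) = sqrt(-y**2 + 25)/5 (absorbing any constant into C).

-y*sqrt(-y**2 + 25)/2 + 25*asin(y/5)/2 + C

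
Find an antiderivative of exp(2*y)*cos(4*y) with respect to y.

exp(2*y)*sin(4*y)/5 + exp(2*y)*cos(4*y)/10 + C

Let I denote the integral. Integrate by parts with u = cos(4*y), dv = exp(2*y) dy, so v = exp(2*y)/2: I = exp(2*y)*cos(4*y)/2 + 2·∫ exp(2*y)*sin(4*y) dy.
Apply parts again with u = sin(4*y), dv = exp(2*y) dy: ∫ exp(2*y)*sin(4*y) dy = exp(2*y)*sin(4*y)/2 − 2·I. Substituting back brings back I: I = exp(2*y)*sin(4*y) + exp(2*y)*cos(4*y)/2 − 4·I.
Solving for I: (1 + 4)·I equals the remaining terms, so I = (1/5)·(exp(2*y)*sin(4*y) + exp(2*y)*cos(4*y)/2).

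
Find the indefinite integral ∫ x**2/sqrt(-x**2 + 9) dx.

Substitute x = 3·sin(θ), so dx = 3·cos(θ) dθ and the radical becomes sqrt(-x**2 + 9) = 3·cos(θ) by the Pythagorean identity.
Integrate the resulting trig expression in θ, then back-substitute θ = asin(x/3), sin(θ) = x/3, cos(θ) = sqrt(-x**2 + 9)/3 (absorbing any constant into C).

-x*sqrt(-x**2 + 9)/2 + 9*asin(x/3)/2 + C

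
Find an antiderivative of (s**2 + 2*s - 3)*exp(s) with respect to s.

Use integration by parts with u = s**2 + 2*s - 3, dv = exp(s) ds, so v = exp(s).
Apply parts 2 times (tabular method): alternate signs, differentiate u down to 0, integrate dv up.

(s**2 - 3)*exp(s) + C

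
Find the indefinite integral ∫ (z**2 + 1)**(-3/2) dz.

Substitute z = tan(θ), so dz = sec(θ)^2 dθ and the radical becomes sqrt(z**2 + 1) = sec(θ) by the Pythagorean identity.
Integrate the resulting trig expression in θ, then back-substitute tan(θ) = z, sec(θ) = sqrt(z**2 + 1) (absorbing any constant into C).

z/sqrt(z**2 + 1) + C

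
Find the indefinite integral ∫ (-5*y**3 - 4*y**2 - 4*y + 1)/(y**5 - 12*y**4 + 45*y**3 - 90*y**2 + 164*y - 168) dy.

Factor the denominator: (y - 7)*(y - 3)*(y - 2)*(y**2 + 4).
Partial-fraction decomposition: -(41*y - 190)/(424*(y**2 + 4)) - 63/(40*(y - 2)) + 7/(2*(y - 3)) - 969/(530*(y - 7)).
Integrate each term; A/(y−a) gives A·log|y−a|; the (By+D)/(y²+p²) term gives a log and an atan.

-969*log(y - 7)/530 + 7*log(y - 3)/2 - 63*log(y - 2)/40 - 41*log(y**2 + 4)/848 + 95*atan(y/2)/424 + C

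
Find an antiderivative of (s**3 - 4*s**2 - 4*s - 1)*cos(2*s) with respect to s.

s**3*sin(2*s)/2 - 2*s**2*sin(2*s) + 3*s**2*cos(2*s)/4 - 11*s*sin(2*s)/4 - 2*s*cos(2*s) + sin(2*s)/2 - 11*cos(2*s)/8 + C

Use integration by parts with u = s**3 - 4*s**2 - 4*s - 1, dv = cos(2*s) ds, so v = sin(2*s)/2.
Apply parts 3 times (tabular method): alternate signs, differentiate u down to 0, integrate dv up.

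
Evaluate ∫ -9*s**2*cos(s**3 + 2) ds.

Let u = s**3 + 2, so du = (3*s**2) ds.
Rewriting, the integral becomes -3·∫ cos(u) du = -3·sin(u).
Substituting back, u = s**3 + 2.

-3*sin(s**3 + 2) + C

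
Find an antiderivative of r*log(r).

Use integration by parts with u = log(r), dv = r dr.
Then du = 1/r dr and v = r**2/2.

r**2*log(r)/2 - r**2/4 + C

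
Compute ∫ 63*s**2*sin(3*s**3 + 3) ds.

Let u = 3*s**3 + 3, so du = (9*s**2) ds.
Rewriting, the integral becomes 7·∫ sin(u) du = 7·-cos(u).
Substituting back, u = 3*s**3 + 3.

-7*cos(3*s**3 + 3) + C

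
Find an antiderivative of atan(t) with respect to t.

Use integration by parts with u = arctan(t), dv = dt.
Then du = 1/(t**2 + 1) dt.

t*atan(t) - log(t**2 + 1)/2 + C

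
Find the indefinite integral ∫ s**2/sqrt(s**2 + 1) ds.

Substitute s = tan(θ), so ds = sec(θ)^2 dθ and the radical becomes sqrt(s**2 + 1) = sec(θ) by the Pythagorean identity.
Integrate the resulting trig expression in θ, then back-substitute tan(θ) = s, sec(θ) = sqrt(s**2 + 1) (absorbing any constant into C).

s*sqrt(s**2 + 1)/2 - log(s + sqrt(s**2 + 1))/2 + C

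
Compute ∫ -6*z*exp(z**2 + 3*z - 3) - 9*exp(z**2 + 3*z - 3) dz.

Let u = z**2 + 3*z - 3, so du = (2*z + 3) dz.
Rewriting, the integral becomes -3·∫ e^u du = -3·e^u.
Substituting back, u = z**2 + 3*z - 3.

-3*exp(z**2 + 3*z - 3) + C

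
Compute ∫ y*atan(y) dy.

Use integration by parts with u = arctan(y), dv = y dy.
Then du = 1/(y**2 + 1) dy.

y**2*atan(y)/2 - y/2 + atan(y)/2 + C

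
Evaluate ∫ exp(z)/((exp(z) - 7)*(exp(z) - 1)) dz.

Let u = e^z, du = e^z dz.
The integral becomes ∫ du/((u-7)(u-1)); decompose into partial fractions.

log(exp(z) - 7)/6 - log(exp(z) - 1)/6 + C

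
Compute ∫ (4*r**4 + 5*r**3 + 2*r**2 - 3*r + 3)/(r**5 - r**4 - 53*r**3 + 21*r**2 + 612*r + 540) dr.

Factor the denominator: (r - 6)*(r - 5)*(r + 1)*(r + 3)*(r + 6).
Partial-fraction decomposition: 1399/(660*(r + 6)) - 73/(144*(r + 3)) + 1/(60*(r + 1)) - 3163/(528*(r - 5)) + 301/(36*(r - 6)).
Integrate each term: A/(r−a) contributes A·log|r−a|.

301*log(r - 6)/36 - 3163*log(r - 5)/528 + log(r + 1)/60 - 73*log(r + 3)/144 + 1399*log(r + 6)/660 + C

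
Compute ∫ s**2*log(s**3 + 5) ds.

s**3*log(s**3 + 5)/3 - s**3/3 + 5*log(s**3 + 5)/3 + C

Let u = s**3 + 5, so du = (3*s**2) ds.
The integral becomes (1/3)·∫ log(u) du; integrate by parts with u′=log(u), dv′=du.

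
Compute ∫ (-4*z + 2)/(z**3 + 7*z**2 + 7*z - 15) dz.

-log(z - 1)/12 - 7*log(z + 3)/4 + 11*log(z + 5)/6 + C

Factor the denominator: (z - 1)*(z + 3)*(z + 5).
Partial-fraction decomposition: 11/(6*(z + 5)) - 7/(4*(z + 3)) - 1/(12*(z - 1)).
Integrate each term: A/(z−a) contributes A·log|z−a|.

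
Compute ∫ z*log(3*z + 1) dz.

Use integration by parts with u = log(3*z + 1), dv = z dz.
Then du = 3/(3*z + 1) dz and v = z**2/2.

z**2*log(3*z + 1)/2 - z**2/4 + z/6 - log(3*z + 1)/18 + C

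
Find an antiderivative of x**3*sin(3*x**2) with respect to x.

Let u = x², du = 2x dx; rewrite as (1/2)∫ u^1·sin(3u) du.
Now integrate by parts 1 time.

-x**2*cos(3*x**2)/6 + sin(3*x**2)/18 + C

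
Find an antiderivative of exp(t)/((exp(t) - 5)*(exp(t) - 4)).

Let u = e^t, du = e^t dt.
The integral becomes ∫ du/((u-5)(u-4)); decompose into partial fractions.

log(exp(t) - 5) - log(exp(t) - 4) + C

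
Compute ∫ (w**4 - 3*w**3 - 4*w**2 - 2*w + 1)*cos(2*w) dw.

Use integration by parts with u = w**4 - 3*w**3 - 4*w**2 - 2*w + 1, dv = cos(2*w) dw, so v = sin(2*w)/2.
Apply parts 4 times (tabular method): alternate signs, differentiate u down to 0, integrate dv up.

w**4*sin(2*w)/2 - 3*w**3*sin(2*w)/2 + w**3*cos(2*w) - 7*w**2*sin(2*w)/2 - 9*w**2*cos(2*w)/4 + 5*w*sin(2*w)/4 - 7*w*cos(2*w)/2 + 9*sin(2*w)/4 + 5*cos(2*w)/8 + C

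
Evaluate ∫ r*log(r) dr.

r**2*log(r)/2 - r**2/4 + C

Use integration by parts with u = log(r), dv = r dr.
Then du = 1/r dr and v = r**2/2.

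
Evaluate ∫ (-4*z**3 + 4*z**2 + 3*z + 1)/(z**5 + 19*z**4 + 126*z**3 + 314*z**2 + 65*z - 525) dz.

Factor the denominator: (z - 1)*(z + 3)*(z + 5)**2*(z + 7).
Partial-fraction decomposition: 387/(32*(z + 7)) - 359/(36*(z + 5)) + 293/(12*(z + 5)**2) - 17/(8*(z + 3)) + 1/(288*(z - 1)).
Integrate each term; A/(z−a) gives A·log|z−a|; A/(z−a)² gives −A/(z−a).

log(z - 1)/288 - 17*log(z + 3)/8 - 359*log(z + 5)/36 + 387*log(z + 7)/32 - 293/(12*z + 60) + C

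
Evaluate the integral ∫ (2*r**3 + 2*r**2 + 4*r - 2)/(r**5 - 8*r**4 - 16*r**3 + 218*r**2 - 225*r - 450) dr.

526*log(r - 6)/231 - 53*log(r - 5)/20 + 41*log(r - 3)/96 + log(r + 1)/112 - 111*log(r + 5)/1760 + C

Factor the denominator: (r - 6)*(r - 5)*(r - 3)*(r + 1)*(r + 5).
Partial-fraction decomposition: -111/(1760*(r + 5)) + 1/(112*(r + 1)) + 41/(96*(r - 3)) - 53/(20*(r - 5)) + 526/(231*(r - 6)).
Integrate each term: A/(r−a) contributes A·log|r−a|.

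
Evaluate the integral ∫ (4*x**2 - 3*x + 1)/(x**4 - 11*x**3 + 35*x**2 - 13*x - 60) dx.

Factor the denominator: (x - 5)*(x - 4)*(x - 3)*(x + 1).
Partial-fraction decomposition: -1/(15*(x + 1)) + 7/(2*(x - 3)) - 53/(5*(x - 4)) + 43/(6*(x - 5)).
Integrate each term: A/(x−a) contributes A·log|x−a|.

43*log(x - 5)/6 - 53*log(x - 4)/5 + 7*log(x - 3)/2 - log(x + 1)/15 + C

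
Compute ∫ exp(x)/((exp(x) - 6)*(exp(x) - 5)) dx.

Let u = e^x, du = e^x dx.
The integral becomes ∫ du/((u-6)(u-5)); decompose into partial fractions.

log(exp(x) - 6) - log(exp(x) - 5) + C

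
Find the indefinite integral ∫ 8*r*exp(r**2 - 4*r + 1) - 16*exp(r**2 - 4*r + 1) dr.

4*exp(r**2 - 4*r + 1) + C

Let u = r**2 - 4*r + 1, so du = (2*r - 4) dr.
Rewriting, the integral becomes 4·∫ e^u du = 4·e^u.
Substituting back, u = r**2 - 4*r + 1.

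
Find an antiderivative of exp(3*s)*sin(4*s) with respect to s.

3*exp(3*s)*sin(4*s)/25 - 4*exp(3*s)*cos(4*s)/25 + C

Let I denote the integral. Integrate by parts with u = sin(4*s), dv = exp(3*s) ds, so v = exp(3*s)/3: I = exp(3*s)*sin(4*s)/3 − (4/3)·∫ exp(3*s)*cos(4*s) ds.
Apply parts again with u = cos(4*s), dv = exp(3*s) ds: ∫ exp(3*s)*cos(4*s) ds = exp(3*s)*cos(4*s)/3 + (4/3)·I. Substituting back brings back I: I = exp(3*s)*sin(4*s)/3 - 4*exp(3*s)*cos(4*s)/9 − (16/9)·I.
Solving for I: (1 + 16/9)·I equals the remaining terms, so I = (9/25)·(exp(3*s)*sin(4*s)/3 - 4*exp(3*s)*cos(4*s)/9).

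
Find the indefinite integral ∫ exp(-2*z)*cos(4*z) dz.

exp(-2*z)*sin(4*z)/5 - exp(-2*z)*cos(4*z)/10 + C

Let I denote the integral. Integrate by parts with u = cos(4*z), dv = exp(-2*z) dz, so v = -exp(-2*z)/2: I = -exp(-2*z)*cos(4*z)/2 − 2·∫ exp(-2*z)*sin(4*z) dz.
Apply parts again with u = sin(4*z), dv = exp(-2*z) dz: ∫ exp(-2*z)*sin(4*z) dz = -exp(-2*z)*sin(4*z)/2 + 2·I. Substituting back brings back I: I = exp(-2*z)*sin(4*z) - exp(-2*z)*cos(4*z)/2 − 4·I.
Solving for I: (1 + 4)·I equals the remaining terms, so I = (1/5)·(exp(-2*z)*sin(4*z) - exp(-2*z)*cos(4*z)/2).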